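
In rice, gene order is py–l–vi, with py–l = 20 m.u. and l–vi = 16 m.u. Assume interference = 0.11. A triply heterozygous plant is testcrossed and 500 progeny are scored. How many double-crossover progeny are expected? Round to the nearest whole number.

14

Map distances give recombination frequencies of 0.200 and 0.160 for the two intervals.
With interference 0.11 (so coincidence = 0.89), expected double-crossover frequency = 0.200 × 0.160 × 0.89 = 0.02848.
Expected number = 0.02848 × 500 = 14.24 ≈ 14.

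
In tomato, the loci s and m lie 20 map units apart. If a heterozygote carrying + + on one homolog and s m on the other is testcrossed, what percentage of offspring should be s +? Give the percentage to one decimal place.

A map distance of 20 map units corresponds to a recombination frequency of 0.200.
The F1 is + + / s m, so s + is a recombinant gamete class with expected frequency r/2 = 0.200/2 = 0.1000.
That is 0.1000 = 10.0% of the progeny.

10.0%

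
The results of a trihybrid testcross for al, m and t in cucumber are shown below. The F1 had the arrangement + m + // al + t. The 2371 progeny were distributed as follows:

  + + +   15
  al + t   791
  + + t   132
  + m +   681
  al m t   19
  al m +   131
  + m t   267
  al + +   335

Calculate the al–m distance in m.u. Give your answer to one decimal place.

The two rarest classes, + + + and al m t, are the double crossovers. Comparing them with the parentals, only the m allele has switched, so m is the middle locus and the order is al – m – t.
Crossovers in the al–m interval produce the single-crossover classes al m + and + + t (131 + 132 = 263) plus the double crossovers (34).
RF(al–m) = (263 + 34) / 2371 = 297/2371 = 0.1253 → 12.5 m.u.

12.5 m.u.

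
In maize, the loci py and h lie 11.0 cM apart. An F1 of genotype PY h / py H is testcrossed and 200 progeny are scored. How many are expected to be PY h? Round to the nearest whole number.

A map distance of 11.0 cM corresponds to a recombination frequency of 0.110.
The F1 is PY h / py H, so PY h is a parental gamete class with expected frequency (1 − r)/2 = 0.890/2 = 0.4450.
Expected number = 0.4450 × 200 = 89.00 ≈ 89.

89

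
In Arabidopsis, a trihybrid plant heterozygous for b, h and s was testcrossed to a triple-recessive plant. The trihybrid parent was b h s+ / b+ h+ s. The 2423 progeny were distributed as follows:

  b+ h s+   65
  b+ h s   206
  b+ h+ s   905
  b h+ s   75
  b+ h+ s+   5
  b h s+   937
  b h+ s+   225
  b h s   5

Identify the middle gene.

The two rarest classes, b h s and b+ h+ s+, are the double crossovers. Comparing them with the parentals, only the s allele has switched, so s is the middle locus and the order is h – s – b.

s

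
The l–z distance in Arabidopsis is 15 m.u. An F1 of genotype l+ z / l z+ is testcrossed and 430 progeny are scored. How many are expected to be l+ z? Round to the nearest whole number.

A map distance of 15 m.u. corresponds to a recombination frequency of 0.150.
The F1 is l+ z / l z+, so l+ z is a parental gamete class with expected frequency (1 − r)/2 = 0.850/2 = 0.4250.
Expected number = 0.4250 × 430 = 182.75 ≈ 183.

183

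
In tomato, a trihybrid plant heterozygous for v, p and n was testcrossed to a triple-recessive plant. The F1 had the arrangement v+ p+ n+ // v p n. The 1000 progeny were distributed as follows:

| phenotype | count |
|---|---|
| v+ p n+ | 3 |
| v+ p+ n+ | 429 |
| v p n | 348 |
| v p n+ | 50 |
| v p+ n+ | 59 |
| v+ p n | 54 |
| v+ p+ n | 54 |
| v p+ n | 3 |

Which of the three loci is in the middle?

The two rarest classes, v+ p n+ and v p+ n, are the double crossovers. Comparing them with the parentals, only the p allele has switched, so p is the middle locus and the order is v – p – n.

p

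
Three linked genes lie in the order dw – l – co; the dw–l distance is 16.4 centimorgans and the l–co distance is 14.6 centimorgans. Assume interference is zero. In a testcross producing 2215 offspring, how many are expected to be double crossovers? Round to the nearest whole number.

Map distances give recombination frequencies of 0.164 and 0.146 for the two intervals.
With no interference, expected double-crossover frequency = 0.164 × 0.146 = 0.02394.
Expected number = 0.02394 × 2215 = 53.04 ≈ 53.

53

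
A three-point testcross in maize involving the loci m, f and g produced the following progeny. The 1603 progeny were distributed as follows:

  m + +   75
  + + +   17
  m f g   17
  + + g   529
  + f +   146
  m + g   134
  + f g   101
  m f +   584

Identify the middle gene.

The two most frequent reciprocal classes, + + g and m f +, are the parental types, so the F1 was + + g / m f +.
The two rarest classes, + + + and m f g, are the double crossovers. Comparing them with the parentals, only the g allele has switched, so g is the middle locus and the order is m – g – f.

g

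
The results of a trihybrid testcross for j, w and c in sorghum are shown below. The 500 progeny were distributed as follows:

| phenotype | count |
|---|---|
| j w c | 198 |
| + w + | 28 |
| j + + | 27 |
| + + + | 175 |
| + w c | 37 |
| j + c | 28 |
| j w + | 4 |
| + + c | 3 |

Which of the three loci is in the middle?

c

The two most frequent reciprocal classes, j w c and + + +, are the parental types, so the F1 was j w c / + + +.
The two rarest classes, j w + and + + c, are the double crossovers. Comparing them with the parentals, only the c allele has switched, so c is the middle locus and the order is j – c – w.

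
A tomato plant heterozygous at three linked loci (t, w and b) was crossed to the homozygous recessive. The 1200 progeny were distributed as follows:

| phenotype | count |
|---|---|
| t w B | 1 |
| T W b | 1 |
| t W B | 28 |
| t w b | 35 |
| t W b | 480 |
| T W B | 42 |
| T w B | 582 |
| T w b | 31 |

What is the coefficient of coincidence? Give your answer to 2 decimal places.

The two most frequent reciprocal classes, t W b and T w B, are the parental types, so the F1 was t W b / T w B.
The two rarest classes, T W b and t w B, are the double crossovers. Comparing them with the parentals, only the t allele has switched, so t is the middle locus and the order is w – t – b.
w–t: (77 + 2)/1200 = 0.0658; t–b: (59 + 2)/1200 = 0.0508.
Expected DCO frequency = 0.0658 × 0.0508 ≈ 0.00334; observed = 2/1200 ≈ 0.00167.
Coefficient of coincidence = 0.00167/0.00334 ≈ 0.50.

0.50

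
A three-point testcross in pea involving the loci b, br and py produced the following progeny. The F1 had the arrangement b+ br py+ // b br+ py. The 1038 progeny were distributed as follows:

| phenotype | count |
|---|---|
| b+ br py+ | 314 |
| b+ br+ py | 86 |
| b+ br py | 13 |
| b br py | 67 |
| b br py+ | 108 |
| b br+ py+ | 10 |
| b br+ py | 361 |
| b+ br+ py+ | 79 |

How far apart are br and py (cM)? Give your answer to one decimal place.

The two rarest classes, b+ br py and b br+ py+, are the double crossovers. Comparing them with the parentals, only the py allele has switched, so py is the middle locus and the order is b – py – br.
Crossovers in the py–br interval produce the single-crossover classes b+ br+ py+ and b br py (79 + 67 = 146) plus the double crossovers (23).
RF(py–br) = (146 + 23) / 1038 = 169/1038 = 0.1628 → 16.3 cM.

16.3 cM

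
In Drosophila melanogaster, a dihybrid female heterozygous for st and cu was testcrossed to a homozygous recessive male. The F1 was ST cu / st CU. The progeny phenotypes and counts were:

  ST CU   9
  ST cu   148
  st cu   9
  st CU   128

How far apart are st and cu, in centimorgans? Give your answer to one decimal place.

The recombinant classes are ST CU and st cu: 9 + 9 = 18.
Recombination frequency = 18/294 = 0.0612 ≈ 6.1%, i.e. 6.1 centimorgans.

6.1 centimorgans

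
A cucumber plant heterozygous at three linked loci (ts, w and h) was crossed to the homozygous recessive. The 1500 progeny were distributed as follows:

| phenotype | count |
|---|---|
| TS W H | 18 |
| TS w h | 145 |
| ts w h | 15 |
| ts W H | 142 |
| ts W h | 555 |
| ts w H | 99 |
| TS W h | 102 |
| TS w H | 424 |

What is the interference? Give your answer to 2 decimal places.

0.34

The two most frequent reciprocal classes, ts W h and TS w H, are the parental types, so the F1 was ts W h / TS w H.
The two rarest classes, ts w h and TS W H, are the double crossovers. Comparing them with the parentals, only the w allele has switched, so w is the middle locus and the order is h – w – ts.
h–w: (287 + 33)/1500 = 0.2133; w–ts: (201 + 33)/1500 = 0.1560.
Expected DCO frequency = 0.2133 × 0.1560 ≈ 0.03327; observed = 33/1500 ≈ 0.02200.
Coefficient of coincidence = 0.02200/0.03327 ≈ 0.66; interference = 1 − 0.66 = 0.34.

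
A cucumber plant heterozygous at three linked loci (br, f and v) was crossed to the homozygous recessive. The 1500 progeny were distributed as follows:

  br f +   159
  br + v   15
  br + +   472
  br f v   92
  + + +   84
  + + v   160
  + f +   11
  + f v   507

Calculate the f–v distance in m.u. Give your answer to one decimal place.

The two most frequent reciprocal classes, br + + and + f v, are the parental types, so the F1 was br + + / + f v.
The two rarest classes, br + v and + f +, are the double crossovers. Comparing them with the parentals, only the v allele has switched, so v is the middle locus and the order is f – v – br.
Crossovers in the f–v interval produce the single-crossover classes br f + and + + v (159 + 160 = 319) plus the double crossovers (26).
RF(f–v) = (319 + 26) / 1500 = 345/1500 = 0.2300 → 23.0 m.u.

23.0 m.u.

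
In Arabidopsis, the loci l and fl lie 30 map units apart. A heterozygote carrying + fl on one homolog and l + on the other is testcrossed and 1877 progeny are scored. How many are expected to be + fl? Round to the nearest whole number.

657

A map distance of 30 map units corresponds to a recombination frequency of 0.300.
The F1 is + fl / l +, so + fl is a parental gamete class with expected frequency (1 − r)/2 = 0.700/2 = 0.3500.
Expected number = 0.3500 × 1877 = 656.95 ≈ 657.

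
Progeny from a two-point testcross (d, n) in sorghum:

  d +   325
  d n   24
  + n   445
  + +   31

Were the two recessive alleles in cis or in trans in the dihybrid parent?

The two most frequent classes are + n (445) and d + (325); these are the parental (non-recombinant) types.
So the F1 carried + n on one chromosome and d + on the other — the recessive alleles are on opposite chromosomes (trans / repulsion).

trans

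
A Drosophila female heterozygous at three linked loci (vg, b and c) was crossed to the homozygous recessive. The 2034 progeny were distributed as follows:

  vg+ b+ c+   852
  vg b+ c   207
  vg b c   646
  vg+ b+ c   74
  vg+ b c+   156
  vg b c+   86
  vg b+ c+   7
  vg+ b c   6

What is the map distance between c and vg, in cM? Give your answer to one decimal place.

The two most frequent reciprocal classes, vg b c and vg+ b+ c+, are the parental types, so the F1 was vg b c / vg+ b+ c+.
The two rarest classes, vg+ b c and vg b+ c+, are the double crossovers. Comparing them with the parentals, only the vg allele has switched, so vg is the middle locus and the order is c – vg – b.
Crossovers in the c–vg interval produce the single-crossover classes vg b c+ and vg+ b+ c (86 + 74 = 160) plus the double crossovers (13).
RF(c–vg) = (160 + 13) / 2034 = 173/2034 = 0.0851 → 8.5 cM.

8.5 cM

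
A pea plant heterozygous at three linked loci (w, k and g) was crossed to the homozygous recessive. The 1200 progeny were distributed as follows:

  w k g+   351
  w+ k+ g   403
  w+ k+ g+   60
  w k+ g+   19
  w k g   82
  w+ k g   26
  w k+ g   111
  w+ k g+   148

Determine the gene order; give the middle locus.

The two most frequent reciprocal classes, w+ k+ g and w k g+, are the parental types, so the F1 was w+ k+ g / w k g+.
The two rarest classes, w+ k g and w k+ g+, are the double crossovers. Comparing them with the parentals, only the k allele has switched, so k is the middle locus and the order is g – k – w.

k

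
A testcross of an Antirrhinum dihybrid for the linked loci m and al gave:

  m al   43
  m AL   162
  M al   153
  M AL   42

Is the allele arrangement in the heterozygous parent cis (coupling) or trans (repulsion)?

trans

The two most frequent classes are M al (153) and m AL (162); these are the parental (non-recombinant) types.
So the F1 carried M al on one chromosome and m AL on the other — the recessive alleles are on opposite chromosomes (trans / repulsion).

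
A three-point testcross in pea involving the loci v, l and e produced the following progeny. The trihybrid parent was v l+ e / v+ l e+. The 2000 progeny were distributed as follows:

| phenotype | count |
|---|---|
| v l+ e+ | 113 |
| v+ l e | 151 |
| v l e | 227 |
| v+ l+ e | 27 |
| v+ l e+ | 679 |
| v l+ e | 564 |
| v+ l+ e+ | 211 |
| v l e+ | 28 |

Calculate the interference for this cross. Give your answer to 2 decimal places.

0.30

The two rarest classes, v+ l+ e and v l e+, are the double crossovers. Comparing them with the parentals, only the v allele has switched, so v is the middle locus and the order is e – v – l.
e–v: (264 + 55)/2000 = 0.1595; v–l: (438 + 55)/2000 = 0.2465.
Expected DCO frequency = 0.1595 × 0.2465 ≈ 0.03932; observed = 55/2000 ≈ 0.02750.
Coefficient of coincidence = 0.02750/0.03932 ≈ 0.70; interference = 1 − 0.70 = 0.30.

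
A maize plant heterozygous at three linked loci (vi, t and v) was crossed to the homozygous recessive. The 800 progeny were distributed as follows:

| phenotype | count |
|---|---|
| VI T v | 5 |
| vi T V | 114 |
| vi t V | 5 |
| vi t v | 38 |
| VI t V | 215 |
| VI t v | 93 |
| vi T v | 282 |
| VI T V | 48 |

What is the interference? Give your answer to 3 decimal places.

The two most frequent reciprocal classes, VI t V and vi T v, are the parental types, so the F1 was VI t V / vi T v.
The two rarest classes, vi t V and VI T v, are the double crossovers. Comparing them with the parentals, only the vi allele has switched, so vi is the middle locus and the order is v – vi – t.
v–vi: (207 + 10)/800 = 0.2712; vi–t: (86 + 10)/800 = 0.1200.
Expected DCO frequency = 0.2712 × 0.1200 ≈ 0.03254; observed = 10/800 ≈ 0.01250.
Coefficient of coincidence = 0.01250/0.03254 ≈ 0.384; interference = 1 − 0.384 = 0.616.

0.616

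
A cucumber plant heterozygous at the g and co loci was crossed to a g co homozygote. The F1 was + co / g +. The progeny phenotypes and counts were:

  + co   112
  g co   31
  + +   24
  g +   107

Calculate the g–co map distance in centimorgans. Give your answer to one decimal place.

The recombinant classes are + + and g co: 24 + 31 = 55.
Recombination frequency = 55/274 = 0.2007 ≈ 20.1%, i.e. 20.1 centimorgans.

20.1 centimorgans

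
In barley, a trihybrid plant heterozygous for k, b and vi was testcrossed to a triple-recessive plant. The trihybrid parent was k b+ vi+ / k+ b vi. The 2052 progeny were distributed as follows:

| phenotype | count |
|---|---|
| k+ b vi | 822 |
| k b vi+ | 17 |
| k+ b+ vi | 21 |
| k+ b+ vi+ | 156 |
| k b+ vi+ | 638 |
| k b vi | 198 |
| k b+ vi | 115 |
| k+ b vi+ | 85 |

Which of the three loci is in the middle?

The two rarest classes, k b vi+ and k+ b+ vi, are the double crossovers. Comparing them with the parentals, only the b allele has switched, so b is the middle locus and the order is vi – b – k.

b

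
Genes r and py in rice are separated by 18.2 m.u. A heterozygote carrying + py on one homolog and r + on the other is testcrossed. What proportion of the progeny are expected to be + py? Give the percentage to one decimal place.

A map distance of 18.2 m.u. corresponds to a recombination frequency of 0.182.
The F1 is + py / r +, so + py is a parental gamete class with expected frequency (1 − r)/2 = 0.818/2 = 0.4090.
That is 0.4090 = 40.9% of the progeny.

40.9%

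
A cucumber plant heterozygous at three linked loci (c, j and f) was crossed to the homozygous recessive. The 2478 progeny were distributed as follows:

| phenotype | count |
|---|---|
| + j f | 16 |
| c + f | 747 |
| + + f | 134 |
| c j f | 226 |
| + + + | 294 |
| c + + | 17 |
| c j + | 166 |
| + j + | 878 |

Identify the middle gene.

f

The two most frequent reciprocal classes, + j + and c + f, are the parental types, so the F1 was + j + / c + f.
The two rarest classes, + j f and c + +, are the double crossovers. Comparing them with the parentals, only the f allele has switched, so f is the middle locus and the order is c – f – j.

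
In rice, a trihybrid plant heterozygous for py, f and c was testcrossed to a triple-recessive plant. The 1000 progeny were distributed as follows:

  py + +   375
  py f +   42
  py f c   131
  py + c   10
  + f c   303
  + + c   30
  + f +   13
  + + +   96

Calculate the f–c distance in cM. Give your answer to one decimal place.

The two most frequent reciprocal classes, py + + and + f c, are the parental types, so the F1 was py + + / + f c.
The two rarest classes, py + c and + f +, are the double crossovers. Comparing them with the parentals, only the c allele has switched, so c is the middle locus and the order is f – c – py.
Crossovers in the f–c interval produce the single-crossover classes py f + and + + c (42 + 30 = 72) plus the double crossovers (23).
RF(f–c) = (72 + 23) / 1000 = 95/1000 = 0.0950 → 9.5 cM.

9.5 cM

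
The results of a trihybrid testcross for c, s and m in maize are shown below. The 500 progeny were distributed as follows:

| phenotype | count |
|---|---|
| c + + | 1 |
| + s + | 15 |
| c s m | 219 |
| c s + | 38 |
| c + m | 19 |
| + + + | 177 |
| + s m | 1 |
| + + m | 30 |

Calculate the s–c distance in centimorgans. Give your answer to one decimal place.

The two most frequent reciprocal classes, + + + and c s m, are the parental types, so the F1 was + + + / c s m.
The two rarest classes, c + + and + s m, are the double crossovers. Comparing them with the parentals, only the c allele has switched, so c is the middle locus and the order is s – c – m.
Crossovers in the s–c interval produce the single-crossover classes + s + and c + m (15 + 19 = 34) plus the double crossovers (2).
RF(s–c) = (34 + 2) / 500 = 36/500 = 0.0720 → 7.2 centimorgans.

7.2 centimorgans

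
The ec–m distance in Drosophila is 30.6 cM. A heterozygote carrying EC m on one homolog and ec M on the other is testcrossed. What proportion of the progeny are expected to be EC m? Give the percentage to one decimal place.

A map distance of 30.6 cM corresponds to a recombination frequency of 0.306.
The F1 is EC m / ec M, so EC m is a parental gamete class with expected frequency (1 − r)/2 = 0.694/2 = 0.3470.
That is 0.3470 = 34.7% of the progeny.

34.7%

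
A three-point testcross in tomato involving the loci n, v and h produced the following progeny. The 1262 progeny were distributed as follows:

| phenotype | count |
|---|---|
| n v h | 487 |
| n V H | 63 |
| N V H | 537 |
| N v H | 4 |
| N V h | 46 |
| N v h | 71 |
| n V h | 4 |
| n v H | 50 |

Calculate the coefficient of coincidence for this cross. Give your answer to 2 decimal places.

0.68

The two most frequent reciprocal classes, n v h and N V H, are the parental types, so the F1 was n v h / N V H.
The two rarest classes, n V h and N v H, are the double crossovers. Comparing them with the parentals, only the v allele has switched, so v is the middle locus and the order is h – v – n.
h–v: (96 + 8)/1262 = 0.0824; v–n: (134 + 8)/1262 = 0.1125.
Expected DCO frequency = 0.0824 × 0.1125 ≈ 0.00927; observed = 8/1262 ≈ 0.00634.
Coefficient of coincidence = 0.00634/0.00927 ≈ 0.68.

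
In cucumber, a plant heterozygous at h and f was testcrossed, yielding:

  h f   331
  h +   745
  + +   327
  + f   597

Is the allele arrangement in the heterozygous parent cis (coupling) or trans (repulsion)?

trans

The two most frequent classes are + f (597) and h + (745); these are the parental (non-recombinant) types.
So the F1 carried + f on one chromosome and h + on the other — the recessive alleles are on opposite chromosomes (trans / repulsion).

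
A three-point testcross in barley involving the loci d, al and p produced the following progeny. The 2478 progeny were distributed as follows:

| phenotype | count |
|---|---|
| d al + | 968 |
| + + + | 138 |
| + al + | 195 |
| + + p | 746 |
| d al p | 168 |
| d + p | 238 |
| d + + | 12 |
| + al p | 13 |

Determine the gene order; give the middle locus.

al

The two most frequent reciprocal classes, + + p and d al +, are the parental types, so the F1 was + + p / d al +.
The two rarest classes, + al p and d + +, are the double crossovers. Comparing them with the parentals, only the al allele has switched, so al is the middle locus and the order is d – al – p.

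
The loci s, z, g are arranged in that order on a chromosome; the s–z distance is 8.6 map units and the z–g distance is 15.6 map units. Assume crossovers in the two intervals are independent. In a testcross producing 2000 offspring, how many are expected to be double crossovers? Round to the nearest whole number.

27

Map distances give recombination frequencies of 0.086 and 0.156 for the two intervals.
With no interference, expected double-crossover frequency = 0.086 × 0.156 = 0.01342.
Expected number = 0.01342 × 2000 = 26.83 ≈ 27.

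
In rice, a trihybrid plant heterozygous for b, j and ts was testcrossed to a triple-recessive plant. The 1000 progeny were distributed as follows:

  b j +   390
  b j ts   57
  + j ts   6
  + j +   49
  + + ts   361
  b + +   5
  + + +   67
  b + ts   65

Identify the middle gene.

The two most frequent reciprocal classes, b j + and + + ts, are the parental types, so the F1 was b j + / + + ts.
The two rarest classes, b + + and + j ts, are the double crossovers. Comparing them with the parentals, only the j allele has switched, so j is the middle locus and the order is b – j – ts.

j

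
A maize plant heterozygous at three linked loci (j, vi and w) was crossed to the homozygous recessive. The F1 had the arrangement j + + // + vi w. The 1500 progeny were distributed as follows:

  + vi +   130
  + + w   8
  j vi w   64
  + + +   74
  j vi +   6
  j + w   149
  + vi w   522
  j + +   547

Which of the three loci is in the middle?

The two rarest classes, j vi + and + + w, are the double crossovers. Comparing them with the parentals, only the vi allele has switched, so vi is the middle locus and the order is w – vi – j.

vi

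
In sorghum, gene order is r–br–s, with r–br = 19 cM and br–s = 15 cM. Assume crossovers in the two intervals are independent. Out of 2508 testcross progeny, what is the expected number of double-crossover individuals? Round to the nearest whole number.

71

Map distances give recombination frequencies of 0.190 and 0.150 for the two intervals.
With no interference, expected double-crossover frequency = 0.190 × 0.150 = 0.02850.
Expected number = 0.02850 × 2508 = 71.48 ≈ 71.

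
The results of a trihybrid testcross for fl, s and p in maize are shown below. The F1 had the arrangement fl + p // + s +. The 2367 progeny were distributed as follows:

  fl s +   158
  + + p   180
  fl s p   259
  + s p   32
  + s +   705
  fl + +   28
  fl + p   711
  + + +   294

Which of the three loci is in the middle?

The two rarest classes, fl + + and + s p, are the double crossovers. Comparing them with the parentals, only the p allele has switched, so p is the middle locus and the order is s – p – fl.

p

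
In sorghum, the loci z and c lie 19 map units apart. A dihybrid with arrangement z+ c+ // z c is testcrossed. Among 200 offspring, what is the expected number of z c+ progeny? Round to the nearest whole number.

A map distance of 19 map units corresponds to a recombination frequency of 0.190.
The F1 is z+ c+ / z c, so z c+ is a recombinant gamete class with expected frequency r/2 = 0.190/2 = 0.0950.
Expected number = 0.0950 × 200 = 19.00 ≈ 19.

19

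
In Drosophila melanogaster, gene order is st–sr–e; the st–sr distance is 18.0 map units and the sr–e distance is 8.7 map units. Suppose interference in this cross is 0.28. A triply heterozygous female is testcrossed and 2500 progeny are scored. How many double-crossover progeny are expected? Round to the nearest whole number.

Map distances give recombination frequencies of 0.180 and 0.087 for the two intervals.
With interference 0.28 (so coincidence = 0.72), expected double-crossover frequency = 0.180 × 0.087 × 0.72 = 0.01128.
Expected number = 0.01128 × 2500 = 28.19 ≈ 28.

28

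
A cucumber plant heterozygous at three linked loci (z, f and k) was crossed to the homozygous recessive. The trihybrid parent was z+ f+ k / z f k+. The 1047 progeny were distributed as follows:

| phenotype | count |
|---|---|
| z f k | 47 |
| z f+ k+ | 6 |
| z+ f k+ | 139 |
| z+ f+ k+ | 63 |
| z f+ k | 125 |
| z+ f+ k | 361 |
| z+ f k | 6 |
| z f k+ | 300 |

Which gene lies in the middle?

The two rarest classes, z+ f k and z f+ k+, are the double crossovers. Comparing them with the parentals, only the f allele has switched, so f is the middle locus and the order is z – f – k.

f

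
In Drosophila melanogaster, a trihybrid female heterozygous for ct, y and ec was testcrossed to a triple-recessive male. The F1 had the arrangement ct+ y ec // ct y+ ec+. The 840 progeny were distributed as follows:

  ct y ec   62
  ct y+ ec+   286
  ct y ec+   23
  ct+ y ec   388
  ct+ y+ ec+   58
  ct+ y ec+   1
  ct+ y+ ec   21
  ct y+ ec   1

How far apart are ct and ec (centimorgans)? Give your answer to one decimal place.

The two rarest classes, ct+ y ec+ and ct y+ ec, are the double crossovers. Comparing them with the parentals, only the ec allele has switched, so ec is the middle locus and the order is y – ec – ct.
Crossovers in the ec–ct interval produce the single-crossover classes ct y ec and ct+ y+ ec+ (62 + 58 = 120) plus the double crossovers (2).
RF(ec–ct) = (120 + 2) / 840 = 122/840 = 0.1452 → 14.5 centimorgans.

14.5 centimorgans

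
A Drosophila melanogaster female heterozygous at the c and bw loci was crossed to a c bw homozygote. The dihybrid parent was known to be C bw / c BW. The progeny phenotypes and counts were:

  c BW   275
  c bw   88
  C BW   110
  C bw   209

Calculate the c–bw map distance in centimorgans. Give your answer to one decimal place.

29.0 centimorgans

The recombinant classes are C BW and c bw: 110 + 88 = 198.
Recombination frequency = 198/682 = 0.2903 ≈ 29.0%, i.e. 29.0 centimorgans.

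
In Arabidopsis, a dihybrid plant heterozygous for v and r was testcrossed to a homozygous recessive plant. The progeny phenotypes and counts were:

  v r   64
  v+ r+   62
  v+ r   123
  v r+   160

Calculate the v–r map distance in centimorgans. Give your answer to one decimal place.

The two most frequent classes, v+ r (123) and v r+ (160), are the parental types, so the F1 was v+ r / v r+.
The recombinant classes are v+ r+ and v r: 62 + 64 = 126.
Recombination frequency = 126/409 = 0.3081 ≈ 30.8%, i.e. 30.8 centimorgans.

30.8 centimorgans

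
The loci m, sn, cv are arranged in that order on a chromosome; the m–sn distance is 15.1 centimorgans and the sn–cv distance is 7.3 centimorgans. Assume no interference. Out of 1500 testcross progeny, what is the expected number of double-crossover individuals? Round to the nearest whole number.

17

Map distances give recombination frequencies of 0.151 and 0.073 for the two intervals.
With no interference, expected double-crossover frequency = 0.151 × 0.073 = 0.01102.
Expected number = 0.01102 × 1500 = 16.53 ≈ 17.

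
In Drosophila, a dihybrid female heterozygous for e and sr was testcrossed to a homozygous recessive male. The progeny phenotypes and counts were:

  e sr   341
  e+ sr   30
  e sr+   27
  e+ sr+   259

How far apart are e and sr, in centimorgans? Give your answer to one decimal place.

The two most frequent classes, e+ sr+ (259) and e sr (341), are the parental types, so the F1 was e+ sr+ / e sr.
The recombinant classes are e+ sr and e sr+: 30 + 27 = 57.
Recombination frequency = 57/657 = 0.0868 ≈ 8.7%, i.e. 8.7 centimorgans.

8.7 centimorgans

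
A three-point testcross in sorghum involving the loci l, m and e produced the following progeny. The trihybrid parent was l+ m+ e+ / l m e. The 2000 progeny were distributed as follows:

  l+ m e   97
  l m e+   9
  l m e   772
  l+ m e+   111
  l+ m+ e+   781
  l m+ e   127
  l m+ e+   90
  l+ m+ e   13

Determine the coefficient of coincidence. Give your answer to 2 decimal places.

The two rarest classes, l+ m+ e and l m e+, are the double crossovers. Comparing them with the parentals, only the e allele has switched, so e is the middle locus and the order is l – e – m.
l–e: (187 + 22)/2000 = 0.1045; e–m: (238 + 22)/2000 = 0.1300.
Expected DCO frequency = 0.1045 × 0.1300 ≈ 0.01358; observed = 22/2000 ≈ 0.01100.
Coefficient of coincidence = 0.01100/0.01358 ≈ 0.81.

0.81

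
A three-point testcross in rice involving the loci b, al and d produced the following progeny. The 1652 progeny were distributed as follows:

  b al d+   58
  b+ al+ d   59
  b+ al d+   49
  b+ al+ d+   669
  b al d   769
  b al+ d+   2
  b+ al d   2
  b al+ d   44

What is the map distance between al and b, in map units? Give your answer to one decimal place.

5.9 map units

The two most frequent reciprocal classes, b al d and b+ al+ d+, are the parental types, so the F1 was b al d / b+ al+ d+.
The two rarest classes, b+ al d and b al+ d+, are the double crossovers. Comparing them with the parentals, only the b allele has switched, so b is the middle locus and the order is d – b – al.
Crossovers in the b–al interval produce the single-crossover classes b al+ d and b+ al d+ (44 + 49 = 93) plus the double crossovers (4).
RF(b–al) = (93 + 4) / 1652 = 97/1652 = 0.0587 → 5.9 map units.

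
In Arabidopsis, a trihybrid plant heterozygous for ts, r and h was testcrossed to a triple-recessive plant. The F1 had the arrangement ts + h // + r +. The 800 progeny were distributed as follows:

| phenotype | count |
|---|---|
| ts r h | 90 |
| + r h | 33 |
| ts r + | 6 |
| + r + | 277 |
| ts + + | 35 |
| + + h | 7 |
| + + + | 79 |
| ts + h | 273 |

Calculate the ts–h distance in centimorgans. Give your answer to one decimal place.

10.1 centimorgans

The two rarest classes, + + h and ts r +, are the double crossovers. Comparing them with the parentals, only the ts allele has switched, so ts is the middle locus and the order is r – ts – h.
Crossovers in the ts–h interval produce the single-crossover classes ts + + and + r h (35 + 33 = 68) plus the double crossovers (13).
RF(ts–h) = (68 + 13) / 800 = 81/800 = 0.1013 → 10.1 centimorgans.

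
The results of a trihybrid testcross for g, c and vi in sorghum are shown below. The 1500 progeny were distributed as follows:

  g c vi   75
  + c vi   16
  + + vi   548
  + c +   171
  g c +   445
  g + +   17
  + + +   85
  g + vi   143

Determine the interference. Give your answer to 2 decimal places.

0.26

The two most frequent reciprocal classes, + + vi and g c +, are the parental types, so the F1 was + + vi / g c +.
The two rarest classes, + c vi and g + +, are the double crossovers. Comparing them with the parentals, only the c allele has switched, so c is the middle locus and the order is g – c – vi.
g–c: (314 + 33)/1500 = 0.2313; c–vi: (160 + 33)/1500 = 0.1287.
Expected DCO frequency = 0.2313 × 0.1287 ≈ 0.02977; observed = 33/1500 ≈ 0.02200.
Coefficient of coincidence = 0.02200/0.02977 ≈ 0.74; interference = 1 − 0.74 = 0.26.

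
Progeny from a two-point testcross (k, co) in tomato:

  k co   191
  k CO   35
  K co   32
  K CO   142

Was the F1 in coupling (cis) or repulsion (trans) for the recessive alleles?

cis

The two most frequent classes are K CO (142) and k co (191); these are the parental (non-recombinant) types.
So the F1 carried K CO on one chromosome and k co on the other — the recessive alleles are on the same chromosome (cis / coupling).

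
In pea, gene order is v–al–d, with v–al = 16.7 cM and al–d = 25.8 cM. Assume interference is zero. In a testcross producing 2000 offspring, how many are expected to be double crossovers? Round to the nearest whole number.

86

Map distances give recombination frequencies of 0.167 and 0.258 for the two intervals.
With no interference, expected double-crossover frequency = 0.167 × 0.258 = 0.04309.
Expected number = 0.04309 × 2000 = 86.17 ≈ 86.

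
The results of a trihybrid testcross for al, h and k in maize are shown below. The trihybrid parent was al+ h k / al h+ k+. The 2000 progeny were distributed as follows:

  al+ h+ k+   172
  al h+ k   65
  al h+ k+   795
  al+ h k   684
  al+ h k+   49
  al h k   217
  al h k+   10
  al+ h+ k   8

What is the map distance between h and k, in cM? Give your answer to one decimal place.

The two rarest classes, al+ h+ k and al h k+, are the double crossovers. Comparing them with the parentals, only the h allele has switched, so h is the middle locus and the order is k – h – al.
Crossovers in the k–h interval produce the single-crossover classes al+ h k+ and al h+ k (49 + 65 = 114) plus the double crossovers (18).
RF(k–h) = (114 + 18) / 2000 = 132/2000 = 0.0660 → 6.6 cM.

6.6 cM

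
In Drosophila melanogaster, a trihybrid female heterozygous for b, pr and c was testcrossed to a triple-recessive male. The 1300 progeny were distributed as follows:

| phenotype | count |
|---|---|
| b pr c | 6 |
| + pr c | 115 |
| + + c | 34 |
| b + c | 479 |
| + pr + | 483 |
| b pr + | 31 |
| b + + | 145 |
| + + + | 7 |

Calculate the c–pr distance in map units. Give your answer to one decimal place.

21.0 map units

The two most frequent reciprocal classes, b + c and + pr +, are the parental types, so the F1 was b + c / + pr +.
The two rarest classes, b pr c and + + +, are the double crossovers. Comparing them with the parentals, only the pr allele has switched, so pr is the middle locus and the order is b – pr – c.
Crossovers in the pr–c interval produce the single-crossover classes b + + and + pr c (145 + 115 = 260) plus the double crossovers (13).
RF(pr–c) = (260 + 13) / 1300 = 273/1300 = 0.2100 → 21.0 map units.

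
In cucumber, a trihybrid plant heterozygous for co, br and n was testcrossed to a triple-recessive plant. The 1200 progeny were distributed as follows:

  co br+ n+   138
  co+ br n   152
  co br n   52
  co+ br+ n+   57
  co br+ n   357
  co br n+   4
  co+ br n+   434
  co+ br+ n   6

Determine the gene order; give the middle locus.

co

The two most frequent reciprocal classes, co+ br n+ and co br+ n, are the parental types, so the F1 was co+ br n+ / co br+ n.
The two rarest classes, co br n+ and co+ br+ n, are the double crossovers. Comparing them with the parentals, only the co allele has switched, so co is the middle locus and the order is n – co – br.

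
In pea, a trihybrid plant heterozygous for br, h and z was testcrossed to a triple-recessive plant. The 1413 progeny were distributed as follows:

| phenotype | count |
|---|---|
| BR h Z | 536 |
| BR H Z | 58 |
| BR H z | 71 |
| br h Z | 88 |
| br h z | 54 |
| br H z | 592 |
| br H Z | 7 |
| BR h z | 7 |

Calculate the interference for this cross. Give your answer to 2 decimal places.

The two most frequent reciprocal classes, BR h Z and br H z, are the parental types, so the F1 was BR h Z / br H z.
The two rarest classes, BR h z and br H Z, are the double crossovers. Comparing them with the parentals, only the z allele has switched, so z is the middle locus and the order is h – z – br.
h–z: (112 + 14)/1413 = 0.0892; z–br: (159 + 14)/1413 = 0.1224.
Expected DCO frequency = 0.0892 × 0.1224 ≈ 0.01092; observed = 14/1413 ≈ 0.00991.
Coefficient of coincidence = 0.00991/0.01092 ≈ 0.91; interference = 1 − 0.91 = 0.09.

0.09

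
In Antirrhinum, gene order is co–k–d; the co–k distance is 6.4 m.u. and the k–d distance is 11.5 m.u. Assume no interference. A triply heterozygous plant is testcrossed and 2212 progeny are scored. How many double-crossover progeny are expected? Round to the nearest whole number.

16

Map distances give recombination frequencies of 0.064 and 0.115 for the two intervals.
With no interference, expected double-crossover frequency = 0.064 × 0.115 = 0.00736.
Expected number = 0.00736 × 2212 = 16.28 ≈ 16.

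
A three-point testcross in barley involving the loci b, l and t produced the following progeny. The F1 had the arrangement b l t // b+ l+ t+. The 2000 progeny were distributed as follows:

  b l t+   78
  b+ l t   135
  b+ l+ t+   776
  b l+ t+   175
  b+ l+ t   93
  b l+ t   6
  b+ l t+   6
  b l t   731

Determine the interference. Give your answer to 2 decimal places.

The two rarest classes, b l+ t and b+ l t+, are the double crossovers. Comparing them with the parentals, only the l allele has switched, so l is the middle locus and the order is t – l – b.
t–l: (171 + 12)/2000 = 0.0915; l–b: (310 + 12)/2000 = 0.1610.
Expected DCO frequency = 0.0915 × 0.1610 ≈ 0.01473; observed = 12/2000 ≈ 0.00600.
Coefficient of coincidence = 0.00600/0.01473 ≈ 0.41; interference = 1 − 0.41 = 0.59.

0.59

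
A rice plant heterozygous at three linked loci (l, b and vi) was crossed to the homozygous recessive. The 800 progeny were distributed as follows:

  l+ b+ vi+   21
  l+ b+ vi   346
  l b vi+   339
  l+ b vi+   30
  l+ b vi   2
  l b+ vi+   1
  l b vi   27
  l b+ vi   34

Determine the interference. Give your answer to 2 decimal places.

The two most frequent reciprocal classes, l+ b+ vi and l b vi+, are the parental types, so the F1 was l+ b+ vi / l b vi+.
The two rarest classes, l+ b vi and l b+ vi+, are the double crossovers. Comparing them with the parentals, only the b allele has switched, so b is the middle locus and the order is vi – b – l.
vi–b: (48 + 3)/800 = 0.0638; b–l: (64 + 3)/800 = 0.0838.
Expected DCO frequency = 0.0638 × 0.0838 ≈ 0.00535; observed = 3/800 ≈ 0.00375.
Coefficient of coincidence = 0.00375/0.00535 ≈ 0.70; interference = 1 − 0.70 = 0.30.

0.30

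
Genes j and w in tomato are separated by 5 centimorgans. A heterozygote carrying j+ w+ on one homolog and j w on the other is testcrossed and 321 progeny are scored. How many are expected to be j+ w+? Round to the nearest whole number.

152

A map distance of 5 centimorgans corresponds to a recombination frequency of 0.050.
The F1 is j+ w+ / j w, so j+ w+ is a parental gamete class with expected frequency (1 − r)/2 = 0.950/2 = 0.4750.
Expected number = 0.4750 × 321 = 152.47 ≈ 152.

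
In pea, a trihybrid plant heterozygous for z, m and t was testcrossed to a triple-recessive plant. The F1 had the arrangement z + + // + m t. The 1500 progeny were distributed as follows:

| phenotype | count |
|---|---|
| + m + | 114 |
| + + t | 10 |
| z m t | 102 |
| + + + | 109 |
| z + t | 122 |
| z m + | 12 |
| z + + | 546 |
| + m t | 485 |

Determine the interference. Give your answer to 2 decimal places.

0.45

The two rarest classes, z m + and + + t, are the double crossovers. Comparing them with the parentals, only the m allele has switched, so m is the middle locus and the order is z – m – t.
z–m: (211 + 22)/1500 = 0.1553; m–t: (236 + 22)/1500 = 0.1720.
Expected DCO frequency = 0.1553 × 0.1720 ≈ 0.02671; observed = 22/1500 ≈ 0.01467.
Coefficient of coincidence = 0.01467/0.02671 ≈ 0.55; interference = 1 − 0.55 = 0.45.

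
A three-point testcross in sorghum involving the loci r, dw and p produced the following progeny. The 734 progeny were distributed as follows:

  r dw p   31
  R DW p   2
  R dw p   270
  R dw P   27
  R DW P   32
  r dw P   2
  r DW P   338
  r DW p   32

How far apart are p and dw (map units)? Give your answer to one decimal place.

The two most frequent reciprocal classes, r DW P and R dw p, are the parental types, so the F1 was r DW P / R dw p.
The two rarest classes, r dw P and R DW p, are the double crossovers. Comparing them with the parentals, only the dw allele has switched, so dw is the middle locus and the order is p – dw – r.
Crossovers in the p–dw interval produce the single-crossover classes r DW p and R dw P (32 + 27 = 59) plus the double crossovers (4).
RF(p–dw) = (59 + 4) / 734 = 63/734 = 0.0858 → 8.6 map units.

8.6 map units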